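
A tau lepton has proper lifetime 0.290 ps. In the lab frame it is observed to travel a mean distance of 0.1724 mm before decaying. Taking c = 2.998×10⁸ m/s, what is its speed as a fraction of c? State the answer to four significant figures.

0.8929c

Lab distance = (lab lifetime)·v = γτ·βc, so βγ = d/(cτ) = 1.724×10^-4/(2.998×10⁸ × 2.900×10^-13) = 1.9829.
With βγ = 1.9829: γ² = 1 + (βγ)² = 4.93189, and β = (βγ)/γ = 1.9829/2.22079 = 0.8929.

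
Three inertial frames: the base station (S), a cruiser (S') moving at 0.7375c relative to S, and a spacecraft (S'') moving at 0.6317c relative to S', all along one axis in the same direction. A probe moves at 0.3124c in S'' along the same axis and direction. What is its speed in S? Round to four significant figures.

First combine the probe and spacecraft (S''→S'): u₁ = (0.3124 + 0.6317)/(1 + 0.3124×0.6317) = 0.9441/1.19734308 = 0.7885.
Then combine with the cruiser (S'→S): u = (0.7885 + 0.7375)/(1 + 0.7885×0.7375) = 1.526/1.58151875 = 0.9649.

0.9649c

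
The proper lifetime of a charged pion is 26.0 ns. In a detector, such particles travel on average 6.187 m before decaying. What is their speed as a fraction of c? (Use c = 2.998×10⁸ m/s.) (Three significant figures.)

0.622c

Lab distance = (lab lifetime)·v = γτ·βc, so βγ = d/(cτ) = 6.187/(2.998×10⁸ × 2.600×10^-8) = 0.79373.
With βγ = 0.79373: γ² = 1 + (βγ)² = 1.630007, and β = (βγ)/γ = 0.79373/1.27672 = 0.622.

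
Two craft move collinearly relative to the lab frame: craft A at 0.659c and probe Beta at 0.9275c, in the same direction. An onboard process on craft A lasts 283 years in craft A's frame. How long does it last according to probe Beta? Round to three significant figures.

391 years

Speed of craft A in probe Beta's frame: u = (v_A − v_B)/(1 − v_A v_B/c²) = (0.659 − 0.9275)/(1 − 0.659×0.9275) = −0.2685/0.3887775 = −0.69063; |u| = 0.69063c.
At |u| = 0.69063c, γ = (1 − 0.47697)^(−1/2) = 1.3827.
Craft A's interval is proper; time dilation gives Δt_B = γΔτ = 1.3827 × 283 years = 391 years.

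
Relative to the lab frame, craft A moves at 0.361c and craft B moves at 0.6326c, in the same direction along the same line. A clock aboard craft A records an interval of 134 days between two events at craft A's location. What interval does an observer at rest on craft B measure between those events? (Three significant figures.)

143 days

Transform craft A's velocity into craft B's frame: (0.361 − 0.6326)/(1 − 0.361·0.6326) = −0.2716/0.7716314, so the relative speed is 0.35198c.
γ for this relative speed: γ = 1/√(1 − 0.12389) = 1.0684.
Craft A's interval is proper; time dilation gives Δt_B = γΔτ = 1.0684 × 134 days = 143 days.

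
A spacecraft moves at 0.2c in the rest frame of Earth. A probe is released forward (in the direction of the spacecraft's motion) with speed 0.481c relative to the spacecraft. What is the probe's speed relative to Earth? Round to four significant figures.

0.6212c

In units of c, u = (u' + v)/(1 + u'v) with u' = 0.481 and v = 0.2.
Numerator: 0.481 + 0.2 = 0.681. Denominator: 1 + (0.481)(0.2) = 1.0962.
u = 0.681/1.0962 = 0.62124, so the speed is 0.6212c.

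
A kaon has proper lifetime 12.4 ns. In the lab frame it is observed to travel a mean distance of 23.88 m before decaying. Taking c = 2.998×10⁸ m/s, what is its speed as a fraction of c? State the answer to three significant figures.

Let x = d/(cτ) = 23.88 m / (2.998×10⁸ m/s × 1.240×10^-8 s) = 6.4236. Since d = βγcτ, x = βγ = β/√(1−β²).
Solving: β² = x²/(1+x²) = 41.2626/42.2626 = 0.976338, so β = 0.988.

0.988c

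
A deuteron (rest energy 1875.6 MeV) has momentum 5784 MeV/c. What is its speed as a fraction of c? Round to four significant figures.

0.9512c

pc/(mc²) = 5784/1875.6 = 3.0838 = βγ = β/√(1−β²).
So β² = x²/(1 + x²) with x = 3.0838: x² = 9.50982, β² = 9.50982/10.50982 = 0.904851, β = 0.9512.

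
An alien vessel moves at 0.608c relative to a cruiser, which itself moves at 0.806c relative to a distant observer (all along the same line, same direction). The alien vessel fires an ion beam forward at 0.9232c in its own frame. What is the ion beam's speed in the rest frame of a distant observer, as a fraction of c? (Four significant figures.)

0.9979c

Apply u = (u'+v)/(1+u'v) twice. Ion beam in the cruiser frame: (0.9232+0.608)/(1+0.9232·0.608) = 1.5312/1.5613056 = 0.98072c.
That velocity, transformed to the rest frame of a distant observer: (0.98072+0.806)/(1+0.98072·0.806) = 1.78672/1.79046032 = 0.99791c.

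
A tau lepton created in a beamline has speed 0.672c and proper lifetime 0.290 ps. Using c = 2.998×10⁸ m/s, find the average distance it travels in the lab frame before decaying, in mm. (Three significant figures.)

0.0789 mm

Lorentz factor: γ = (1 − 0.451584)^(−1/2) = 1.3503.
Lab-frame lifetime: Δt = γτ = 1.3503 × 0.290 ps = 0.39159 ps.
Distance: d = vΔt = 0.672 × 2.998×10⁸ m/s × 3.9159×10^-13 s = 7.89×10^-5 m = 0.0789 mm.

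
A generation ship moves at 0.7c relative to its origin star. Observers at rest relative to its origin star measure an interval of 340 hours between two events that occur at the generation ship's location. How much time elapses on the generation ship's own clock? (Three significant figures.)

243 hours

With β = 0.7, γ = 1/√(1 − 0.7²) = 1/√0.51 = 1.4003.
The generation ship's clock runs slow as seen from its origin star, so Δτ = Δt/γ = 340/1.4003 = 243 hours.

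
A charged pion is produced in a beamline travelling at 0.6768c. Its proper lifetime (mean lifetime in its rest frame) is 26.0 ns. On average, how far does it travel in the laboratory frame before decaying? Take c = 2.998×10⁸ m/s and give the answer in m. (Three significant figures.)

7.17 m

With β = 0.6768, γ = 1/√(1 − 0.6768²) = 1/√0.54194176 = 1.3584.
Lab-frame lifetime: Δt = γτ = 1.3584 × 26.0 ns = 35.318 ns.
Distance: d = vΔt = 0.6768 × 2.998×10⁸ m/s × 3.5318×10^-8 s = 7.17 m.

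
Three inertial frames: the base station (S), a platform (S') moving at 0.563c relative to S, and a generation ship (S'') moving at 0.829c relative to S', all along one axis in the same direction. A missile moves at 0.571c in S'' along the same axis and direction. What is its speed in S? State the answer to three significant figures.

Compose velocities in two stages. Stage 1 (into S'): u₁ = (0.571+0.829)/(1+0.571×0.829) = 0.95021.
Stage 2 (into S): u = (0.95021+0.563)/(1+0.95021×0.563) = 0.98582, so the speed is 0.986c.

0.986c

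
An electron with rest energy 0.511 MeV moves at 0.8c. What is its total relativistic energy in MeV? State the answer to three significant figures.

With β = 0.8, γ = 1/√(1 − 0.8²) = 1/√0.36 = 1.6667.
Total energy: E = γmc² = 1.6667 × 0.511 MeV = 0.852 MeV.

0.852 MeV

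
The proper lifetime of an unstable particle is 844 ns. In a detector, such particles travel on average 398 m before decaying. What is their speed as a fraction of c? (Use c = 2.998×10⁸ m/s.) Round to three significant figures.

0.844c

Let x = d/(cτ) = 398.0 m / (2.998×10⁸ m/s × 8.440×10^-7 s) = 1.5729. Since d = βγcτ, x = βγ = β/√(1−β²).
Solving: β² = x²/(1+x²) = 2.47401/3.47401 = 0.712148, so β = 0.844.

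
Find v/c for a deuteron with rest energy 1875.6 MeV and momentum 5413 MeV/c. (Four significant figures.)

pc/(mc²) = 5413/1875.6 = 2.886 = βγ = β/√(1−β²).
So β² = x²/(1 + x²) with x = 2.886: x² = 8.329, β² = 8.329/9.329 = 0.892807, β = 0.9449.

0.9449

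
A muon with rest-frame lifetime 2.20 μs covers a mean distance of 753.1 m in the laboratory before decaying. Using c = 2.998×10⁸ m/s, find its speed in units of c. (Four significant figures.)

0.7523c

Let x = d/(cτ) = 753.1 m / (2.998×10⁸ m/s × 2.200×10^-6 s) = 1.1418. Since d = βγcτ, x = βγ = β/√(1−β²).
Solving: β² = x²/(1+x²) = 1.30371/2.30371 = 0.565918, so β = 0.7523.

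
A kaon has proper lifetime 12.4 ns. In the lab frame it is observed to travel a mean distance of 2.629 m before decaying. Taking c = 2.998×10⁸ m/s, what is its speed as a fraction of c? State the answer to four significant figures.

Let x = d/(cτ) = 2.629 m / (2.998×10⁸ m/s × 1.240×10^-8 s) = 0.70719. Since d = βγcτ, x = βγ = β/√(1−β²).
Solving: β² = x²/(1+x²) = 0.500118/1.500118 = 0.333386, so β = 0.5774.

0.5774c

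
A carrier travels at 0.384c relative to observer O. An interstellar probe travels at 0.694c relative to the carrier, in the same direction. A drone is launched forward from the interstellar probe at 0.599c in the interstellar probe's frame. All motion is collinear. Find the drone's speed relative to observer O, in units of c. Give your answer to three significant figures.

First combine the drone and interstellar probe (S''→S'): u₁ = (0.599 + 0.694)/(1 + 0.599×0.694) = 1.293/1.415706 = 0.91333.
Then combine with the carrier (S'→S): u = (0.91333 + 0.384)/(1 + 0.91333×0.384) = 1.29733/1.35071872 = 0.96047.

0.960c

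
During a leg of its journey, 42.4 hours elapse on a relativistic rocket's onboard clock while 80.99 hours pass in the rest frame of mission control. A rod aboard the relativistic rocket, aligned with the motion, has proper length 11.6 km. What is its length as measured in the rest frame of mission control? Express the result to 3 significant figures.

From Δt = γΔτ: γ = 80.99/42.4 = 1.91014.
L = L₀/γ = 11.6/1.91014 = 6.07 km.

6.07 km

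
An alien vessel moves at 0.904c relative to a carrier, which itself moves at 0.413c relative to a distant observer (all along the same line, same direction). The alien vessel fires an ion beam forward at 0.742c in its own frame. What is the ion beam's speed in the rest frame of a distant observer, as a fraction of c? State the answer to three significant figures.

Compose velocities in two stages. Stage 1 (into S'): u₁ = (0.742+0.904)/(1+0.742×0.904) = 0.98518.
Stage 2 (into S): u = (0.98518+0.413)/(1+0.98518×0.413) = 0.99382, so the speed is 0.994c.

0.994c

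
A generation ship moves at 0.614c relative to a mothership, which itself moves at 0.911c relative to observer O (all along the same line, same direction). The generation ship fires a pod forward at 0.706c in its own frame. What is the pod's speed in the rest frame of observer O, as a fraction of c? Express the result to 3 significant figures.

First combine the pod and generation ship (S''→S'): u₁ = (0.706 + 0.614)/(1 + 0.706×0.614) = 1.32/1.433484 = 0.92083.
Then combine with the mothership (S'→S): u = (0.92083 + 0.911)/(1 + 0.92083×0.911) = 1.83183/1.83887613 = 0.99617.

0.996c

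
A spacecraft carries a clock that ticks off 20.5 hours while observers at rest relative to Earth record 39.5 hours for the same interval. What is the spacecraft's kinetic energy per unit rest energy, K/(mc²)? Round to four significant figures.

γ = Δt/Δτ = 39.5/20.5 = 1.92683.
K/(mc²) = γ − 1 = 1.92683 − 1 = 0.9268.

0.9268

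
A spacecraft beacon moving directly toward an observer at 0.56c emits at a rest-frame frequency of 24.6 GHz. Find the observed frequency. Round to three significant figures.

Relativistic Doppler (source moving toward): f_obs = f_src · √((1+β)/(1−β)).
With β = 0.56: factor = √(1.56/0.44) = 1.8829.
f_obs = 24.6 × 1.8829 = 46.3 GHz.

46.3 GHz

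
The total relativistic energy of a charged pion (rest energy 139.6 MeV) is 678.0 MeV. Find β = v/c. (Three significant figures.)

Total energy E = γmc² gives γ = 678.0/139.6 = 4.8567.
Hence β = √(1 − 1/γ²) = √(1 − 0.0423953) = √0.9576047 = 0.979.

0.979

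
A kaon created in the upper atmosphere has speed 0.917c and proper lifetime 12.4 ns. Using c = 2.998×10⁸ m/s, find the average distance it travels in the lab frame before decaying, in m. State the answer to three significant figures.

β² = 0.840889, so γ = 1/√0.159111 = 2.507.
Lab-frame lifetime: Δt = γτ = 2.507 × 12.4 ns = 31.087 ns.
Distance: d = vΔt = 0.917 × 2.998×10⁸ m/s × 3.1087×10^-8 s = 8.55 m.

8.55 m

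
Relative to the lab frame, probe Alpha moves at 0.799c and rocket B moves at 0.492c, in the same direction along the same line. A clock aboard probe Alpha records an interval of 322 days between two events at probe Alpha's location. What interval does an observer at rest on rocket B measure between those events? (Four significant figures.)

Speed of probe Alpha in rocket B's frame: u = (v_A − v_B)/(1 − v_A v_B/c²) = (0.799 − 0.492)/(1 − 0.799×0.492) = 0.307/0.606892 = 0.50586; |u| = 0.50586c.
At |u| = 0.50586c, γ = (1 − 0.255894)^(−1/2) = 1.1593.
Probe Alpha's interval is proper; time dilation gives Δt_B = γΔτ = 1.1593 × 322 days = 373.3 days.

373.3 days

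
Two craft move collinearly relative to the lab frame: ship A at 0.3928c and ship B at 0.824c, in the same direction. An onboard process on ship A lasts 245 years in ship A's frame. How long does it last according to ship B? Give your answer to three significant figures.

Speed of ship A in ship B's frame: u = (v_A − v_B)/(1 − v_A v_B/c²) = (0.3928 − 0.824)/(1 − 0.3928×0.824) = −0.4312/0.6763328 = −0.63756; |u| = 0.63756c.
γ for this relative speed: γ = 1/√(1 − 0.406483) = 1.298.
The clock on ship A records proper time, so ship B measures Δt = γΔτ = 1.298 × 245 = 318 years.

318 years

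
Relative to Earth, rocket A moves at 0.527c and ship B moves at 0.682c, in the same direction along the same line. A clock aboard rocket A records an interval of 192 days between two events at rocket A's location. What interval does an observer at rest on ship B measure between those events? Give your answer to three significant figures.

The velocity of rocket A relative to ship B is (0.527 − 0.682)c / (1 − 0.527×0.682) = −0.24197c; relative speed 0.24197c.
γ for this relative speed: γ = 1/√(1 − 0.0585495) = 1.0306.
The clock on rocket A records proper time, so ship B measures Δt = γΔτ = 1.0306 × 192 = 198 days.

198 days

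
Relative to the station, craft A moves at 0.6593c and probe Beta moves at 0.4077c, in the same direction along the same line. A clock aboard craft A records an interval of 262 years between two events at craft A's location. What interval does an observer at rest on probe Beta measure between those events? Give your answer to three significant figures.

279 years

Speed of craft A in probe Beta's frame: u = (v_A − v_B)/(1 − v_A v_B/c²) = (0.6593 − 0.4077)/(1 − 0.6593×0.4077) = 0.2516/0.73120339 = 0.34409; |u| = 0.34409c.
γ for this relative speed: γ = 1/√(1 − 0.118398) = 1.065.
The clock on craft A records proper time, so probe Beta measures Δt = γΔτ = 1.065 × 262 = 279 years.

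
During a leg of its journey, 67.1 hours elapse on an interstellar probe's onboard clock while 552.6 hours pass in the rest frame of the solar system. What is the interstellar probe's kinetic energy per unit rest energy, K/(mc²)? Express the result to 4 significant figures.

From Δt = γΔτ: γ = 552.6/67.1 = 8.23547.
Since K = (γ−1)mc², K/(mc²) = 8.23547 − 1 = 7.235.

7.235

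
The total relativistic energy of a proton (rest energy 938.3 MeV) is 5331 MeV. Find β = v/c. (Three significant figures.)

Total energy E = γmc² gives γ = 5331/938.3 = 5.6816.
Hence β = √(1 − 1/γ²) = √(1 − 0.0309784) = √0.9690216 = 0.984.

0.984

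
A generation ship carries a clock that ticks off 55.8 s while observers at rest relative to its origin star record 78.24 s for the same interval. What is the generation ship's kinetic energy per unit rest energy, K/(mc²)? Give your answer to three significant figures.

0.402

The time-dilation ratio gives γ = 78.24/55.8 = 1.40215.
K/(mc²) = γ − 1 = 1.40215 − 1 = 0.402.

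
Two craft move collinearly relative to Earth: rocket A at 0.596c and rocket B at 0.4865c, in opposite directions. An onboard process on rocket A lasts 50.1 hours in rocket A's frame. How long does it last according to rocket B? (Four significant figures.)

Transform rocket A's velocity into rocket B's frame: (0.596 + 0.4865)/(1 + 0.596·0.4865) = 1.0825/1.289954, so the relative speed is 0.83918c.
γ for this relative speed: γ = 1/√(1 − 0.704223) = 1.8387.
Rocket A's interval is proper; time dilation gives Δt_B = γΔτ = 1.8387 × 50.1 hours = 92.12 hours.

92.12 hours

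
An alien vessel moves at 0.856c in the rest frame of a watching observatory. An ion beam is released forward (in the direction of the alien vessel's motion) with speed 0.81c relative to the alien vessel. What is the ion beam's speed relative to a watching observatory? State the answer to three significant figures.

In units of c, u = (u' + v)/(1 + u'v) with u' = 0.81 and v = 0.856.
Numerator: 0.81 + 0.856 = 1.666. Denominator: 1 + (0.81)(0.856) = 1.69336.
u = 1.666/1.69336 = 0.98384, so the speed is 0.984c.

0.984c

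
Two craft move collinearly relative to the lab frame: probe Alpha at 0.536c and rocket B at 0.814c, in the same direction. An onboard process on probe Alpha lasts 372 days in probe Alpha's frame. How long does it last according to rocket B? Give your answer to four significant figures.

Transform probe Alpha's velocity into rocket B's frame: (0.536 − 0.814)/(1 − 0.536·0.814) = −0.278/0.563696, so the relative speed is 0.49317c.
At |u| = 0.49317c, γ = (1 − 0.243217)^(−1/2) = 1.1495.
Probe Alpha's interval is proper; time dilation gives Δt_B = γΔτ = 1.1495 × 372 days = 427.6 days.

427.6 days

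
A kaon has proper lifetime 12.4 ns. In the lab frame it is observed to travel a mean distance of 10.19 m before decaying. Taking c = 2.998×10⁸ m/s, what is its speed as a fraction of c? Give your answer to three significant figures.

0.939c

Lab distance = (lab lifetime)·v = γτ·βc, so βγ = d/(cτ) = 10.19/(2.998×10⁸ × 1.240×10^-8) = 2.7411.
With βγ = 2.7411: γ² = 1 + (βγ)² = 8.51363, and β = (βγ)/γ = 2.7411/2.91781 = 0.939.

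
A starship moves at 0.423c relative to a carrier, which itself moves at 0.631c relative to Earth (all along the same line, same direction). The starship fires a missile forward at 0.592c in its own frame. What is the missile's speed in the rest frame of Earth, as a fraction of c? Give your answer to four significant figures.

0.9541c

First combine the missile and starship (S''→S'): u₁ = (0.592 + 0.423)/(1 + 0.592×0.423) = 1.015/1.250416 = 0.81173.
Then combine with the carrier (S'→S): u = (0.81173 + 0.631)/(1 + 0.81173×0.631) = 1.44273/1.51220163 = 0.95406.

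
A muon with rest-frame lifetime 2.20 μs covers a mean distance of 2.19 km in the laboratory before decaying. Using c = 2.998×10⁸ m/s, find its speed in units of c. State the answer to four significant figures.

Let x = d/(cτ) = 2190 m / (2.998×10⁸ m/s × 2.200×10^-6 s) = 3.3204. Since d = βγcτ, x = βγ = β/√(1−β²).
Solving: β² = x²/(1+x²) = 11.0251/12.0251 = 0.916841, so β = 0.9575.

0.9575c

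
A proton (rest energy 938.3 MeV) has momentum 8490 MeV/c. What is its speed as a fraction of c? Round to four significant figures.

0.9939c

pc/(mc²) = 8490/938.3 = 9.0483 = βγ = β/√(1−β²).
So β² = x²/(1 + x²) with x = 9.0483: x² = 81.8717, β² = 81.8717/82.8717 = 0.987933, β = 0.9939.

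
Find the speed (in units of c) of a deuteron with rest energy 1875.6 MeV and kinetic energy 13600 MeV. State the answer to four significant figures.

0.9926c

K = (γ−1)mc², so γ = 1 + 13600/1875.6 = 8.251.
Then v/c = √(1 − γ⁻²) = √(1 − 0.0146888) = √0.9853112 = 0.9926.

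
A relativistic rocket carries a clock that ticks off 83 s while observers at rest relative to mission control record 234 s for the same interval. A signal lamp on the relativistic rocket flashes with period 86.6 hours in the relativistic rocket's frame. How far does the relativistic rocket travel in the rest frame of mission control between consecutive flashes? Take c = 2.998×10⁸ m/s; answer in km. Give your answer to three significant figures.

From Δt = γΔτ: γ = 234/83 = 2.81928.
β = √(1 − 1/γ²) = 0.93498. Lab-frame period = γτ = 2.81928×86.6 hours = 244.15 hours. Distance = βc × γτ = 0.93498 × 2.998×10⁸ m/s × 878940 s = 2.4637×10^14 m = 2.46×10^11 km.

2.46×10^11 km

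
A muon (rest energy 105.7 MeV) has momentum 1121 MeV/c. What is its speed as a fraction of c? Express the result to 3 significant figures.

pc/(mc²) = 1121/105.7 = 10.605 = βγ = β/√(1−β²).
So β² = x²/(1 + x²) with x = 10.605: x² = 112.466, β² = 112.466/113.466 = 0.991187, β = 0.996.

0.996c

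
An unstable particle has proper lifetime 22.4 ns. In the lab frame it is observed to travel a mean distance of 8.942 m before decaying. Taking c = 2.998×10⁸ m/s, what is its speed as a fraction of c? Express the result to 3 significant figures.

0.800c

d = βγcτ ⇒ βγ = d/(cτ) = 8.942 m / (6.71552 m) = 1.3315.
β = (βγ)/√(1+(βγ)²) = 1.3315/√2.77289 = 0.800.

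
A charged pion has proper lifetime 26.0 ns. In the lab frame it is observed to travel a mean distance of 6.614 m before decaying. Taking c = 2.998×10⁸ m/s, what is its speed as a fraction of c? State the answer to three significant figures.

Let x = d/(cτ) = 6.614 m / (2.998×10⁸ m/s × 2.600×10^-8 s) = 0.84851. Since d = βγcτ, x = βγ = β/√(1−β²).
Solving: β² = x²/(1+x²) = 0.719969/1.719969 = 0.418594, so β = 0.647.

0.647c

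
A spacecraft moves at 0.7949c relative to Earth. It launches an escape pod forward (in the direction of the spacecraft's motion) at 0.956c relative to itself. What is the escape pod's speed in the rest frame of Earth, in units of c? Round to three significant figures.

0.995c

In units of c, u = (u' + v)/(1 + u'v) with u' = 0.956 and v = 0.7949.
Numerator: 0.956 + 0.7949 = 1.7509. Denominator: 1 + (0.956)(0.7949) = 1.7599244.
u = 1.7509/1.7599244 = 0.99487, so the speed is 0.995c.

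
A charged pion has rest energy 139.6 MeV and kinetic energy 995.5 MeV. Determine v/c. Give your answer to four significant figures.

K = (γ−1)mc², so γ = 1 + 995.5/139.6 = 8.1311.
Then v/c = √(1 − γ⁻²) = √(1 − 0.0151252) = √0.9848748 = 0.9924.

0.9924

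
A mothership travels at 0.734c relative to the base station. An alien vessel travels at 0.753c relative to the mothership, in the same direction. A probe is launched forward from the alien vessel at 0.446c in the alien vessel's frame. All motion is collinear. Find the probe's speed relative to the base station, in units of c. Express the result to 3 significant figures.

0.984c

Apply u = (u'+v)/(1+u'v) twice. Probe in the mothership frame: (0.446+0.753)/(1+0.446·0.753) = 1.199/1.335838 = 0.89756c.
That velocity, transformed to the rest frame of the base station: (0.89756+0.734)/(1+0.89756·0.734) = 1.63156/1.65880904 = 0.98357c.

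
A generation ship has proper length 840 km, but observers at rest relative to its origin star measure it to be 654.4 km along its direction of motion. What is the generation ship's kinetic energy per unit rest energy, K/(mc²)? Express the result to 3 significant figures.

From L = L₀/γ: γ = 840/654.4 = 1.28362.
K/(mc²) = γ − 1 = 1.28362 − 1 = 0.284.

0.284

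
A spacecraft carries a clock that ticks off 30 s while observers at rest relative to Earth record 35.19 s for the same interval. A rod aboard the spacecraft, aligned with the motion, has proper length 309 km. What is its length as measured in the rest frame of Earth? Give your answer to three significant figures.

263 km

The time-dilation ratio gives γ = 35.19/30 = 1.173.
The rod contracts by the same γ: 309 km / 1.173 = 263 km.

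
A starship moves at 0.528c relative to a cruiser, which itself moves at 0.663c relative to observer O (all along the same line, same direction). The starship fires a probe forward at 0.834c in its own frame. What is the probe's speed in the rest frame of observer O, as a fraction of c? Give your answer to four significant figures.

0.9887c

Compose velocities in two stages. Stage 1 (into S'): u₁ = (0.834+0.528)/(1+0.834×0.528) = 0.9456.
Stage 2 (into S): u = (0.9456+0.663)/(1+0.9456×0.663) = 0.98873, so the speed is 0.9887c.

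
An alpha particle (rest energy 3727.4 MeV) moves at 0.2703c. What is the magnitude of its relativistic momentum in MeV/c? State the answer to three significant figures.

1050 MeV/c

γ = 1/√(1 − β²) = 1/√(1 − 0.07306209) = 1/√0.92693791 = 1/0.962776 = 1.0387.
Momentum: p = γβ·mc = 1.0387 × 0.2703 × 3727.4 MeV/c = 1050 MeV/c.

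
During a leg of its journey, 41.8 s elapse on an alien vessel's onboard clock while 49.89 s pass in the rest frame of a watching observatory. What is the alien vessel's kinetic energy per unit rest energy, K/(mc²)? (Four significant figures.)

From Δt = γΔτ: γ = 49.89/41.8 = 1.19354.
K/(mc²) = γ − 1 = 1.19354 − 1 = 0.1935.

0.1935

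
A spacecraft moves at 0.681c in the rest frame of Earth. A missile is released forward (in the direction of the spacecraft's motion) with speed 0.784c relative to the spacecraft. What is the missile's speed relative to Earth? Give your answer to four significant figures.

0.9551c

In units of c, u = (u' + v)/(1 + u'v) with u' = 0.784 and v = 0.681.
Numerator: 0.784 + 0.681 = 1.465. Denominator: 1 + (0.784)(0.681) = 1.533904.
u = 1.465/1.533904 = 0.95508, so the speed is 0.9551c.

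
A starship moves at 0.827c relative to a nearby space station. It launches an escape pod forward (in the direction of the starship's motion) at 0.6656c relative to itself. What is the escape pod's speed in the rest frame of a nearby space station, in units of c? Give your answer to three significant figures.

0.963c

Relativistic velocity addition: u = (u' + v)/(1 + u'v/c²), with u' = 0.6656c and v = 0.827c.
Numerator: 0.6656 + 0.827 = 1.4926. Denominator: 1 + (0.6656)(0.827) = 1.5504512.
u = 1.4926/1.5504512 = 0.96269, so the speed is 0.963c.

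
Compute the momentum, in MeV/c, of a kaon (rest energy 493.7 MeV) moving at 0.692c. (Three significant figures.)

473 MeV/c

γ = 1/√(1 − β²) = 1/√(1 − 0.478864) = 1/√0.521136 = 1/0.721897 = 1.3852.
Momentum: p = γβ·mc = 1.3852 × 0.692 × 493.7 MeV/c = 473 MeV/c.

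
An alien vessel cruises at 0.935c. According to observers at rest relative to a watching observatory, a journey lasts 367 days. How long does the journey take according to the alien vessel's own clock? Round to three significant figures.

130 days

With β = 0.935, γ = 1/√(1 − 0.935²) = 1/√0.125775 = 2.8197.
The moving clock records proper time: Δτ = Δt/γ = 367/2.8197 = 130 days.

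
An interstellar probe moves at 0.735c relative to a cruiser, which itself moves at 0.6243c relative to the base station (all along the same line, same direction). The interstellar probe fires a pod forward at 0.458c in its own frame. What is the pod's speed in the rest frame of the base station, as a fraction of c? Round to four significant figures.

Compose velocities in two stages. Stage 1 (into S'): u₁ = (0.458+0.735)/(1+0.458×0.735) = 0.89254.
Stage 2 (into S): u = (0.89254+0.6243)/(1+0.89254×0.6243) = 0.97407, so the speed is 0.9741c.

0.9741c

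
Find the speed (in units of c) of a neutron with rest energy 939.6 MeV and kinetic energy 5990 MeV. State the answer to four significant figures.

γ = 1 + K/(mc²) = 1 + 5990/939.6 = 7.3751.
β = √(1 − 1/γ²) = √(1 − 0.018385) = √0.981615 = 0.9908.

0.9908c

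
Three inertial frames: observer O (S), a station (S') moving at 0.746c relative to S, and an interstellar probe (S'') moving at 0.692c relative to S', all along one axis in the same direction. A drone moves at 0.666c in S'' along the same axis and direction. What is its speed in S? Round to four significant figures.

First combine the drone and interstellar probe (S''→S'): u₁ = (0.666 + 0.692)/(1 + 0.666×0.692) = 1.358/1.460872 = 0.92958.
Then combine with the station (S'→S): u = (0.92958 + 0.746)/(1 + 0.92958×0.746) = 1.67558/1.69346668 = 0.98944.

0.9894c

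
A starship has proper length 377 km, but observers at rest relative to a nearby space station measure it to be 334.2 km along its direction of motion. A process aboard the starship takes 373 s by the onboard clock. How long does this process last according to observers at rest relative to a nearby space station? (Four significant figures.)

From L = L₀/γ: γ = 377/334.2 = 1.12807.
Δt = γΔτ = 1.12807 × 373 = 420.8 s.

420.8 s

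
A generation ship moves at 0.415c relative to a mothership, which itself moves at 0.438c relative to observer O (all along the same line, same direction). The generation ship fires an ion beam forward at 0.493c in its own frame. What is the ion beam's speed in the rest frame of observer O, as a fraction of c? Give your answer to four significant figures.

0.8960c

First combine the ion beam and generation ship (S''→S'): u₁ = (0.493 + 0.415)/(1 + 0.493×0.415) = 0.908/1.204595 = 0.75378.
Then combine with the mothership (S'→S): u = (0.75378 + 0.438)/(1 + 0.75378×0.438) = 1.19178/1.33015564 = 0.89597.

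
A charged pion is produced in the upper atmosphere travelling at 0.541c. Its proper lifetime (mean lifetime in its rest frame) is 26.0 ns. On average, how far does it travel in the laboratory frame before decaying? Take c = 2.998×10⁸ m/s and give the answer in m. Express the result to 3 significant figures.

5.01 m

Lorentz factor: γ = (1 − 0.292681)^(−1/2) = 1.189.
Lab-frame lifetime: Δt = γτ = 1.189 × 26.0 ns = 30.914 ns.
Distance: d = vΔt = 0.541 × 2.998×10⁸ m/s × 3.0914×10^-8 s = 5.01 m.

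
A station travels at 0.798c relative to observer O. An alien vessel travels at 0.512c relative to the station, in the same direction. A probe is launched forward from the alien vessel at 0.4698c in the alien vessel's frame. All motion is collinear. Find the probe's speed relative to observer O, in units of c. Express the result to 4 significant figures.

Apply u = (u'+v)/(1+u'v) twice. Probe in the station frame: (0.4698+0.512)/(1+0.4698·0.512) = 0.9818/1.2405376 = 0.79143c.
That velocity, transformed to the rest frame of observer O: (0.79143+0.798)/(1+0.79143·0.798) = 1.58943/1.63156114 = 0.97418c.

0.9742c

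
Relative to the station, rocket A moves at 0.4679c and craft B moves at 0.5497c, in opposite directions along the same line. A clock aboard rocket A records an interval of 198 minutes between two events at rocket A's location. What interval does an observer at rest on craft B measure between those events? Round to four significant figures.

The velocity of rocket A relative to craft B is (0.4679 + 0.5497)c / (1 + 0.4679×0.5497) = 0.80941c; relative speed 0.80941c.
At |u| = 0.80941c, γ = (1 − 0.655145)^(−1/2) = 1.7029.
Rocket A's interval is proper; time dilation gives Δt_B = γΔτ = 1.7029 × 198 minutes = 337.2 minutes.

337.2 minutes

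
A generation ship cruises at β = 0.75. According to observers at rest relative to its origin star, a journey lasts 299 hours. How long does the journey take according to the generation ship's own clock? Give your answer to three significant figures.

198 hours

Lorentz factor: γ = (1 − 0.5625)^(−1/2) = 1.5119.
The moving clock records proper time: Δτ = Δt/γ = 299/1.5119 = 198 hours.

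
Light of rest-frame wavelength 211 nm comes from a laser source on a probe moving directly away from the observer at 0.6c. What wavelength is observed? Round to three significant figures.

422 nm

Relativistic Doppler for wavelength: λ_obs = λ_src · √((1+β)/(1−β)).
With β = 0.6: factor = √(1.6/0.4) = 2.
λ_obs = 211 × 2 = 422 nm.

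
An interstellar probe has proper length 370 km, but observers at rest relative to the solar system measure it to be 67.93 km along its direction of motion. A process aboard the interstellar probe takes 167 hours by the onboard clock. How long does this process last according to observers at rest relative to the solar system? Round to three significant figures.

Length contraction gives γ = L₀/L = 370/67.93 = 5.44678.
The same γ dilates the second interval: 5.44678 × 167 hours = 910 hours.

910 hours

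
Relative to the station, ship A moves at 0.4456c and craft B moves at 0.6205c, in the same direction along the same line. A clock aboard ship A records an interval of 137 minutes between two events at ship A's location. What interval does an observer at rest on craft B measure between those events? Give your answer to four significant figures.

141.2 minutes

Transform ship A's velocity into craft B's frame: (0.4456 − 0.6205)/(1 − 0.4456·0.6205) = −0.1749/0.7235052, so the relative speed is 0.24174c.
γ for this relative speed: γ = 1/√(1 − 0.0584382) = 1.0306.
The clock on ship A records proper time, so craft B measures Δt = γΔτ = 1.0306 × 137 = 141.2 minutes.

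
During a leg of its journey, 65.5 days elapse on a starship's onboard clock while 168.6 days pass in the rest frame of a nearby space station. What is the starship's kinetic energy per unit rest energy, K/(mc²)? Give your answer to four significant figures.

γ = Δt/Δτ = 168.6/65.5 = 2.57405.
Since K = (γ−1)mc², K/(mc²) = 2.57405 − 1 = 1.574.

1.574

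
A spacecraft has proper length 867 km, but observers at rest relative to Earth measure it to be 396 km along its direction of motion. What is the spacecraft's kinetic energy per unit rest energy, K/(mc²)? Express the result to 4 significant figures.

γ = L₀/L = 867/396 = 2.18939.
K/(mc²) = γ − 1 = 2.18939 − 1 = 1.189.

1.189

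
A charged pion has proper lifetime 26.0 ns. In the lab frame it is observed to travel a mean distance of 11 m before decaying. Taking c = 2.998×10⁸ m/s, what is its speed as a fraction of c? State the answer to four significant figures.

0.8159c

d = βγcτ ⇒ βγ = d/(cτ) = 11.00 m / (7.7948 m) = 1.4112.
β = (βγ)/√(1+(βγ)²) = 1.4112/√2.99149 = 0.8159.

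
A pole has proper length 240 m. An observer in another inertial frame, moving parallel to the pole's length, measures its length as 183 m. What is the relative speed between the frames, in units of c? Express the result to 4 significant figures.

0.6470c

Length contraction gives γ = L₀/L = 240/183 = 1.3115.
β = √(1 − 1/γ²) = √0.418616 = 0.6470.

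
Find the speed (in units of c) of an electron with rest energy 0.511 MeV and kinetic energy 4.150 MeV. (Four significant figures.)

K = (γ−1)mc², so γ = 1 + 4.150/0.511 = 9.1213.
Then v/c = √(1 − γ⁻²) = √(1 − 0.0120195) = √0.9879805 = 0.9940.

0.9940c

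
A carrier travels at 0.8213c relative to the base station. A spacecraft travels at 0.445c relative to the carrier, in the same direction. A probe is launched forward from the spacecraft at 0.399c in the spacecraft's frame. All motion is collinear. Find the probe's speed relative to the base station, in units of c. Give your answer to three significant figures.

Apply u = (u'+v)/(1+u'v) twice. Probe in the carrier frame: (0.399+0.445)/(1+0.399·0.445) = 0.844/1.177555 = 0.71674c.
That velocity, transformed to the rest frame of the base station: (0.71674+0.8213)/(1+0.71674·0.8213) = 1.53804/1.588658562 = 0.96814c.

0.968c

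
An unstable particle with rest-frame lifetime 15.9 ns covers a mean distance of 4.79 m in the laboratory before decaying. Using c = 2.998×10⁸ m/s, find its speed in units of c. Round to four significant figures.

0.7088c

d = βγcτ ⇒ βγ = d/(cτ) = 4.790 m / (4.76682 m) = 1.0049.
β = (βγ)/√(1+(βγ)²) = 1.0049/√2.00982 = 0.7088.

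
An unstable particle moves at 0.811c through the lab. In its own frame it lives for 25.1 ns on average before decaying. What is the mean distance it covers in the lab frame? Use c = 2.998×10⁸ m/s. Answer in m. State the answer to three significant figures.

10.4 m

With β = 0.811, γ = 1/√(1 − 0.811²) = 1/√0.342279 = 1.7093.
Lab-frame lifetime: Δt = γτ = 1.7093 × 25.1 ns = 42.903 ns.
Distance: d = vΔt = 0.811 × 2.998×10⁸ m/s × 4.2903×10^-8 s = 10.4 m.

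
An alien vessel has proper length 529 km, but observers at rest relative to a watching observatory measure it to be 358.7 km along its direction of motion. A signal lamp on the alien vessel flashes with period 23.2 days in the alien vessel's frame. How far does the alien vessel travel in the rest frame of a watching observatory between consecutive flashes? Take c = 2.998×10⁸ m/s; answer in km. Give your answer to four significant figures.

6.514×10^11 km

From L = L₀/γ: γ = 529/358.7 = 1.47477.
β = √(1 − 1/γ²) = 0.735. Lab-frame period = γτ = 1.47477×23.2 days = 34.215 days. Distance = βc × γτ = 0.735 × 2.998×10⁸ m/s × 2956176 s = 6.5140×10^14 m = 6.514×10^11 km.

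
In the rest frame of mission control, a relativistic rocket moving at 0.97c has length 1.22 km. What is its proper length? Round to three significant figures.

5.02 km

Lorentz factor: γ = (1 − 0.9409)^(−1/2) = 4.1135.
Proper length: L₀ = γ·L = 4.1135 × 1.22 = 5.02 km.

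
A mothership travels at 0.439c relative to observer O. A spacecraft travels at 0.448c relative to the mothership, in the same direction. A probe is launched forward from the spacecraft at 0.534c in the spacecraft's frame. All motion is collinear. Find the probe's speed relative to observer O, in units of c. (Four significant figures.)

First combine the probe and spacecraft (S''→S'): u₁ = (0.534 + 0.448)/(1 + 0.534×0.448) = 0.982/1.239232 = 0.79243.
Then combine with the mothership (S'→S): u = (0.79243 + 0.439)/(1 + 0.79243×0.439) = 1.23143/1.34787677 = 0.91361.

0.9136c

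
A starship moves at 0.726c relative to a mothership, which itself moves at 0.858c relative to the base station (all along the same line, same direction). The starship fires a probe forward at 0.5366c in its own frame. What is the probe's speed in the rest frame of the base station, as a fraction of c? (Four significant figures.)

Apply u = (u'+v)/(1+u'v) twice. Probe in the mothership frame: (0.5366+0.726)/(1+0.5366·0.726) = 1.2626/1.3895716 = 0.90863c.
That velocity, transformed to the rest frame of the base station: (0.90863+0.858)/(1+0.90863·0.858) = 1.76663/1.77960454 = 0.99271c.

0.9927c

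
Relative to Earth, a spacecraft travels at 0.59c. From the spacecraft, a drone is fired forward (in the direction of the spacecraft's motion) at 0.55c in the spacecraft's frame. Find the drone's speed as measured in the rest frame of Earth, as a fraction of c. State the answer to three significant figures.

In units of c, u = (u' + v)/(1 + u'v) with u' = 0.55 and v = 0.59.
Numerator: 0.55 + 0.59 = 1.14. Denominator: 1 + (0.55)(0.59) = 1.3245.
u = 1.14/1.3245 = 0.8607, so the speed is 0.861c.

0.861c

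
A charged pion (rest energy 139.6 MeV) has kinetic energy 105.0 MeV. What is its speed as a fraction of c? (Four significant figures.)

γ = 1 + K/(mc²) = 1 + 105.0/139.6 = 1.7521.
β = √(1 − 1/γ²) = √(1 − 0.325748) = √0.674252 = 0.8211.

0.8211c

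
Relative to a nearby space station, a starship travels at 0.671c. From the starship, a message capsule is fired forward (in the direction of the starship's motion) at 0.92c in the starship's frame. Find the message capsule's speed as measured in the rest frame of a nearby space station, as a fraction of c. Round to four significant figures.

0.9837c

In units of c, u = (u' + v)/(1 + u'v) with u' = 0.92 and v = 0.671.
Numerator: 0.92 + 0.671 = 1.591. Denominator: 1 + (0.92)(0.671) = 1.61732.
u = 1.591/1.61732 = 0.98373, so the speed is 0.9837c.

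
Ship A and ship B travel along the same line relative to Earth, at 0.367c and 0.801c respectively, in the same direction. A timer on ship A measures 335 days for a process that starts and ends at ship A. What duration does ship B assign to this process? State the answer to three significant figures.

Transform ship A's velocity into ship B's frame: (0.367 − 0.801)/(1 − 0.367·0.801) = −0.434/0.706033, so the relative speed is 0.6147c.
γ for this relative speed: γ = 1/√(1 − 0.377856) = 1.2678.
The clock on ship A records proper time, so ship B measures Δt = γΔτ = 1.2678 × 335 = 425 days.

425 days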